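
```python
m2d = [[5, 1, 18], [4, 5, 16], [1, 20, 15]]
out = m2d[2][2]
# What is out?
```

m2d[2] = [1, 20, 15]. Taking column 2 of that row yields 15.

15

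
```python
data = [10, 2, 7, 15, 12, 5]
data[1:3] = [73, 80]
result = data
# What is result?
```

data starts as [10, 2, 7, 15, 12, 5] (length 6). The slice data[1:3] covers indices [1, 2] with values [2, 7]. Replacing that slice with [73, 80] (same length) produces [10, 73, 80, 15, 12, 5].

[10, 73, 80, 15, 12, 5]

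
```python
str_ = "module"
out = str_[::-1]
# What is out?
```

str_ has length 6. The slice str_[::-1] selects indices [5, 4, 3, 2, 1, 0] (5->'e', 4->'l', 3->'u', 2->'d', 1->'o', 0->'m'), giving 'eludom'.

'eludom'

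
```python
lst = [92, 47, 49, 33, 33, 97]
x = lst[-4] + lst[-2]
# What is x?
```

lst has length 6. Negative index -4 maps to positive index 6 + (-4) = 2. lst[2] = 49.
lst has length 6. Negative index -2 maps to positive index 6 + (-2) = 4. lst[4] = 33.
Sum: 49 + 33 = 82.

82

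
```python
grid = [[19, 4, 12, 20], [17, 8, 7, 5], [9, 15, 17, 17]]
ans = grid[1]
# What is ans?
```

grid has 3 rows. Row 1 is [17, 8, 7, 5].

[17, 8, 7, 5]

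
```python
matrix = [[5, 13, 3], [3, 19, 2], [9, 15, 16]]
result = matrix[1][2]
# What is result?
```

matrix[1] = [3, 19, 2]. Taking column 2 of that row yields 2.

2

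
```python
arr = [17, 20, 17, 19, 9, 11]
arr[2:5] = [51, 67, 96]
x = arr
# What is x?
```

arr starts as [17, 20, 17, 19, 9, 11] (length 6). The slice arr[2:5] covers indices [2, 3, 4] with values [17, 19, 9]. Replacing that slice with [51, 67, 96] (same length) produces [17, 20, 51, 67, 96, 11].

[17, 20, 51, 67, 96, 11]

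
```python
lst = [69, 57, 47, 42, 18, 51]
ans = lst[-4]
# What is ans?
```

lst has length 6. Negative index -4 maps to positive index 6 + (-4) = 2. lst[2] = 47.

47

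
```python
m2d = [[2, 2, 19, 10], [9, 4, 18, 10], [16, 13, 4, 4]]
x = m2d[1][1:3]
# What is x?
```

m2d[1] = [9, 4, 18, 10]. m2d[1] has length 4. The slice m2d[1][1:3] selects indices [1, 2] (1->4, 2->18), giving [4, 18].

[4, 18]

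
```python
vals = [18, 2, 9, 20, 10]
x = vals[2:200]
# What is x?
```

vals has length 5. The slice vals[2:200] selects indices [2, 3, 4] (2->9, 3->20, 4->10), giving [9, 20, 10].

[9, 20, 10]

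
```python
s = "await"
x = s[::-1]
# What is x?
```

s has length 5. The slice s[::-1] selects indices [4, 3, 2, 1, 0] (4->'t', 3->'i', 2->'a', 1->'w', 0->'a'), giving 'tiawa'.

'tiawa'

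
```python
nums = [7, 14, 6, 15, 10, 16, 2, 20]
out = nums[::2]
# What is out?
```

nums has length 8. The slice nums[::2] selects indices [0, 2, 4, 6] (0->7, 2->6, 4->10, 6->2), giving [7, 6, 10, 2].

[7, 6, 10, 2]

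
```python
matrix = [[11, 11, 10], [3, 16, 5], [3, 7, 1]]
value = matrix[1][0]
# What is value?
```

matrix[1] = [3, 16, 5]. Taking column 0 of that row yields 3.

3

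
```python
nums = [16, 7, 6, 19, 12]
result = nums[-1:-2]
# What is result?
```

nums has length 5. The slice nums[-1:-2] resolves to an empty index range, so the result is [].

[]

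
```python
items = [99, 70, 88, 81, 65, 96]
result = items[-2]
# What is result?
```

items has length 6. Negative index -2 maps to positive index 6 + (-2) = 4. items[4] = 65.

65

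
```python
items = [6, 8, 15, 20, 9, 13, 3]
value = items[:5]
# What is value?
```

items has length 7. The slice items[:5] selects indices [0, 1, 2, 3, 4] (0->6, 1->8, 2->15, 3->20, 4->9), giving [6, 8, 15, 20, 9].

[6, 8, 15, 20, 9]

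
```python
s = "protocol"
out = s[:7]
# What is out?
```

s has length 8. The slice s[:7] selects indices [0, 1, 2, 3, 4, 5, 6] (0->'p', 1->'r', 2->'o', 3->'t', 4->'o', 5->'c', 6->'o'), giving 'protoco'.

'protoco'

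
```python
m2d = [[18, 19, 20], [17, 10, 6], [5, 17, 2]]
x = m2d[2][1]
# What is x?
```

m2d[2] = [5, 17, 2]. Taking column 1 of that row yields 17.

17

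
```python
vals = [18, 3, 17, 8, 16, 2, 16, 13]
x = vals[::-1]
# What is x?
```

vals has length 8. The slice vals[::-1] selects indices [7, 6, 5, 4, 3, 2, 1, 0] (7->13, 6->16, 5->2, 4->16, 3->8, 2->17, 1->3, 0->18), giving [13, 16, 2, 16, 8, 17, 3, 18].

[13, 16, 2, 16, 8, 17, 3, 18]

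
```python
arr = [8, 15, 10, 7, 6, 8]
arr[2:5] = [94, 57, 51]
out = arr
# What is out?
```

arr starts as [8, 15, 10, 7, 6, 8] (length 6). The slice arr[2:5] covers indices [2, 3, 4] with values [10, 7, 6]. Replacing that slice with [94, 57, 51] (same length) produces [8, 15, 94, 57, 51, 8].

[8, 15, 94, 57, 51, 8]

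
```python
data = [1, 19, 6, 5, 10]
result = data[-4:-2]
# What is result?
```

data has length 5. The slice data[-4:-2] selects indices [1, 2] (1->19, 2->6), giving [19, 6].

[19, 6]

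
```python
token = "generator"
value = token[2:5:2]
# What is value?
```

token has length 9. The slice token[2:5:2] selects indices [2, 4] (2->'n', 4->'r'), giving 'nr'.

'nr'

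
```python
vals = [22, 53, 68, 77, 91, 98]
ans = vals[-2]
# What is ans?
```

vals has length 6. Negative index -2 maps to positive index 6 + (-2) = 4. vals[4] = 91.

91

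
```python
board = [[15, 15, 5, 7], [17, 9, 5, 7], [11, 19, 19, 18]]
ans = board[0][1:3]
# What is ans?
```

board[0] = [15, 15, 5, 7]. board[0] has length 4. The slice board[0][1:3] selects indices [1, 2] (1->15, 2->5), giving [15, 5].

[15, 5]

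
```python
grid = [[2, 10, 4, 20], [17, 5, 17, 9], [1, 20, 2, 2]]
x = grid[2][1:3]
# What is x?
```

grid[2] = [1, 20, 2, 2]. grid[2] has length 4. The slice grid[2][1:3] selects indices [1, 2] (1->20, 2->2), giving [20, 2].

[20, 2]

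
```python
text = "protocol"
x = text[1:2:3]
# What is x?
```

text has length 8. The slice text[1:2:3] selects indices [1] (1->'r'), giving 'r'.

'r'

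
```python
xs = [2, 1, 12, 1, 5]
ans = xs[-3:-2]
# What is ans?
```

xs has length 5. The slice xs[-3:-2] selects indices [2] (2->12), giving [12].

[12]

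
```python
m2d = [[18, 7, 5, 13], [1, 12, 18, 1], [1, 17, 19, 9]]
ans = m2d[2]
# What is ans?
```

m2d has 3 rows. Row 2 is [1, 17, 19, 9].

[1, 17, 19, 9]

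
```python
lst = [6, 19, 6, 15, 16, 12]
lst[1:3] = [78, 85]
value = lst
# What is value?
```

lst starts as [6, 19, 6, 15, 16, 12] (length 6). The slice lst[1:3] covers indices [1, 2] with values [19, 6]. Replacing that slice with [78, 85] (same length) produces [6, 78, 85, 15, 16, 12].

[6, 78, 85, 15, 16, 12]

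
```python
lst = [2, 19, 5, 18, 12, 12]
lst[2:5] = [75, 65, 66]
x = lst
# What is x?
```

lst starts as [2, 19, 5, 18, 12, 12] (length 6). The slice lst[2:5] covers indices [2, 3, 4] with values [5, 18, 12]. Replacing that slice with [75, 65, 66] (same length) produces [2, 19, 75, 65, 66, 12].

[2, 19, 75, 65, 66, 12]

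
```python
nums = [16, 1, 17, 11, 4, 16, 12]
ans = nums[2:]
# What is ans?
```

nums has length 7. The slice nums[2:] selects indices [2, 3, 4, 5, 6] (2->17, 3->11, 4->4, 5->16, 6->12), giving [17, 11, 4, 16, 12].

[17, 11, 4, 16, 12]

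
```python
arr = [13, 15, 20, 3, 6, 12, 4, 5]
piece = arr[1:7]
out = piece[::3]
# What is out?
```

arr has length 8. The slice arr[1:7] selects indices [1, 2, 3, 4, 5, 6] (1->15, 2->20, 3->3, 4->6, 5->12, 6->4), giving [15, 20, 3, 6, 12, 4]. So piece = [15, 20, 3, 6, 12, 4]. piece has length 6. The slice piece[::3] selects indices [0, 3] (0->15, 3->6), giving [15, 6].

[15, 6]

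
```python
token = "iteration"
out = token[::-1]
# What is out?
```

token has length 9. The slice token[::-1] selects indices [8, 7, 6, 5, 4, 3, 2, 1, 0] (8->'n', 7->'o', 6->'i', 5->'t', 4->'a', 3->'r', 2->'e', 1->'t', 0->'i'), giving 'noitareti'.

'noitareti'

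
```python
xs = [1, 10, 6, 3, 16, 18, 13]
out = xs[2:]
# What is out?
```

xs has length 7. The slice xs[2:] selects indices [2, 3, 4, 5, 6] (2->6, 3->3, 4->16, 5->18, 6->13), giving [6, 3, 16, 18, 13].

[6, 3, 16, 18, 13]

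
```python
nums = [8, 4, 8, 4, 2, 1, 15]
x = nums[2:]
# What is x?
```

nums has length 7. The slice nums[2:] selects indices [2, 3, 4, 5, 6] (2->8, 3->4, 4->2, 5->1, 6->15), giving [8, 4, 2, 1, 15].

[8, 4, 2, 1, 15]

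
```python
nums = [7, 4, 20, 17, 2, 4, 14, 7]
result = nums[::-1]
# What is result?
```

nums has length 8. The slice nums[::-1] selects indices [7, 6, 5, 4, 3, 2, 1, 0] (7->7, 6->14, 5->4, 4->2, 3->17, 2->20, 1->4, 0->7), giving [7, 14, 4, 2, 17, 20, 4, 7].

[7, 14, 4, 2, 17, 20, 4, 7]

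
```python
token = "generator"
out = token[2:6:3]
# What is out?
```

token has length 9. The slice token[2:6:3] selects indices [2, 5] (2->'n', 5->'a'), giving 'na'.

'na'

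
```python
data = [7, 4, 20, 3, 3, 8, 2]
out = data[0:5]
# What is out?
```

data has length 7. The slice data[0:5] selects indices [0, 1, 2, 3, 4] (0->7, 1->4, 2->20, 3->3, 4->3), giving [7, 4, 20, 3, 3].

[7, 4, 20, 3, 3]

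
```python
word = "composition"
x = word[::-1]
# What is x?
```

word has length 11. The slice word[::-1] selects indices [10, 9, 8, 7, 6, 5, 4, 3, 2, 1, 0] (10->'n', 9->'o', 8->'i', 7->'t', 6->'i', 5->'s', 4->'o', 3->'p', 2->'m', 1->'o', 0->'c'), giving 'noitisopmoc'.

'noitisopmoc'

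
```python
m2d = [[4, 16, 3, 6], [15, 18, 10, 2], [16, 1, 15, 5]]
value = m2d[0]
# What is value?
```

m2d has 3 rows. Row 0 is [4, 16, 3, 6].

[4, 16, 3, 6]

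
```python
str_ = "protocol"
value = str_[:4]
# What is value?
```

str_ has length 8. The slice str_[:4] selects indices [0, 1, 2, 3] (0->'p', 1->'r', 2->'o', 3->'t'), giving 'prot'.

'prot'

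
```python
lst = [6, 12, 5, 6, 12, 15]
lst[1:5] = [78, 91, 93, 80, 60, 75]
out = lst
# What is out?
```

lst starts as [6, 12, 5, 6, 12, 15] (length 6). The slice lst[1:5] covers indices [1, 2, 3, 4] with values [12, 5, 6, 12]. Replacing that slice with [78, 91, 93, 80, 60, 75] (different length) produces [6, 78, 91, 93, 80, 60, 75, 15].

[6, 78, 91, 93, 80, 60, 75, 15]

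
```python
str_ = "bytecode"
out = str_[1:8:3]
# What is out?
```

str_ has length 8. The slice str_[1:8:3] selects indices [1, 4, 7] (1->'y', 4->'c', 7->'e'), giving 'yce'.

'yce'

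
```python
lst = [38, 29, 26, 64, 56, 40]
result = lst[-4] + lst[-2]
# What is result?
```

lst has length 6. Negative index -4 maps to positive index 6 + (-4) = 2. lst[2] = 26.
lst has length 6. Negative index -2 maps to positive index 6 + (-2) = 4. lst[4] = 56.
Sum: 26 + 56 = 82.

82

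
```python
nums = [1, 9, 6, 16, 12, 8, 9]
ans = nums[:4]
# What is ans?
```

nums has length 7. The slice nums[:4] selects indices [0, 1, 2, 3] (0->1, 1->9, 2->6, 3->16), giving [1, 9, 6, 16].

[1, 9, 6, 16]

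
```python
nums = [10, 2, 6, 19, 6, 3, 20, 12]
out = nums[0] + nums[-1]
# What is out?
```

nums has length 8. nums[0] = 10.
nums has length 8. Negative index -1 maps to positive index 8 + (-1) = 7. nums[7] = 12.
Sum: 10 + 12 = 22.

22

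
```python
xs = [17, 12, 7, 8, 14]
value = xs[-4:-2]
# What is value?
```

xs has length 5. The slice xs[-4:-2] selects indices [1, 2] (1->12, 2->7), giving [12, 7].

[12, 7]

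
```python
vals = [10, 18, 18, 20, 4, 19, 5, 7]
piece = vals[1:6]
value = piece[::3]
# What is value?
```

vals has length 8. The slice vals[1:6] selects indices [1, 2, 3, 4, 5] (1->18, 2->18, 3->20, 4->4, 5->19), giving [18, 18, 20, 4, 19]. So piece = [18, 18, 20, 4, 19]. piece has length 5. The slice piece[::3] selects indices [0, 3] (0->18, 3->4), giving [18, 4].

[18, 4]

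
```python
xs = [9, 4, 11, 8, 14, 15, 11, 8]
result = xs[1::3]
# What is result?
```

xs has length 8. The slice xs[1::3] selects indices [1, 4, 7] (1->4, 4->14, 7->8), giving [4, 14, 8].

[4, 14, 8]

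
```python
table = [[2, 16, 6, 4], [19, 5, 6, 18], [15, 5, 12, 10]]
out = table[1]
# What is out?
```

table has 3 rows. Row 1 is [19, 5, 6, 18].

[19, 5, 6, 18]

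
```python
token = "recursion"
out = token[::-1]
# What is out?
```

token has length 9. The slice token[::-1] selects indices [8, 7, 6, 5, 4, 3, 2, 1, 0] (8->'n', 7->'o', 6->'i', 5->'s', 4->'r', 3->'u', 2->'c', 1->'e', 0->'r'), giving 'noisrucer'.

'noisrucer'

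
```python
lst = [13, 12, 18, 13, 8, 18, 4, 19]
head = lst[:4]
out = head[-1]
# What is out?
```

lst has length 8. The slice lst[:4] selects indices [0, 1, 2, 3] (0->13, 1->12, 2->18, 3->13), giving [13, 12, 18, 13]. So head = [13, 12, 18, 13]. Then head[-1] = 13.

13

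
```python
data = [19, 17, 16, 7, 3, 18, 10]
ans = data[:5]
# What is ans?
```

data has length 7. The slice data[:5] selects indices [0, 1, 2, 3, 4] (0->19, 1->17, 2->16, 3->7, 4->3), giving [19, 17, 16, 7, 3].

[19, 17, 16, 7, 3]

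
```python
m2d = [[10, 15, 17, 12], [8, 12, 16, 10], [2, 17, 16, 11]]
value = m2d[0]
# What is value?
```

m2d has 3 rows. Row 0 is [10, 15, 17, 12].

[10, 15, 17, 12]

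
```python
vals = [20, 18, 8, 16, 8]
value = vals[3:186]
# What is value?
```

vals has length 5. The slice vals[3:186] selects indices [3, 4] (3->16, 4->8), giving [16, 8].

[16, 8]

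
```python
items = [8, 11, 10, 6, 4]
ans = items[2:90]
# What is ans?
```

items has length 5. The slice items[2:90] selects indices [2, 3, 4] (2->10, 3->6, 4->4), giving [10, 6, 4].

[10, 6, 4]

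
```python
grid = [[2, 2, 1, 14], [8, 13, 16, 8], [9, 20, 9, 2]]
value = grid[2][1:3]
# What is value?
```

grid[2] = [9, 20, 9, 2]. grid[2] has length 4. The slice grid[2][1:3] selects indices [1, 2] (1->20, 2->9), giving [20, 9].

[20, 9]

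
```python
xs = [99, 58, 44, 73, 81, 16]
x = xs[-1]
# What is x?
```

xs has length 6. Negative index -1 maps to positive index 6 + (-1) = 5. xs[5] = 16.

16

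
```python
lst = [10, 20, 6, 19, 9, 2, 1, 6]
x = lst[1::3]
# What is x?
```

lst has length 8. The slice lst[1::3] selects indices [1, 4, 7] (1->20, 4->9, 7->6), giving [20, 9, 6].

[20, 9, 6]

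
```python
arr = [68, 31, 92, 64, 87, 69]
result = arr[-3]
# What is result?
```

arr has length 6. Negative index -3 maps to positive index 6 + (-3) = 3. arr[3] = 64.

64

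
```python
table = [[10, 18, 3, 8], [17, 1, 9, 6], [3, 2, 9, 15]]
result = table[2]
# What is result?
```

table has 3 rows. Row 2 is [3, 2, 9, 15].

[3, 2, 9, 15]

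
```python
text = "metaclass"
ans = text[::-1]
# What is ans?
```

text has length 9. The slice text[::-1] selects indices [8, 7, 6, 5, 4, 3, 2, 1, 0] (8->'s', 7->'s', 6->'a', 5->'l', 4->'c', 3->'a', 2->'t', 1->'e', 0->'m'), giving 'ssalcatem'.

'ssalcatem'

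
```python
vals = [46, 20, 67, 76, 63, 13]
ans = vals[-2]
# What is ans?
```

vals has length 6. Negative index -2 maps to positive index 6 + (-2) = 4. vals[4] = 63.

63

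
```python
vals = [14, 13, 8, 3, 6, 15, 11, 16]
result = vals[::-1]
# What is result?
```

vals has length 8. The slice vals[::-1] selects indices [7, 6, 5, 4, 3, 2, 1, 0] (7->16, 6->11, 5->15, 4->6, 3->3, 2->8, 1->13, 0->14), giving [16, 11, 15, 6, 3, 8, 13, 14].

[16, 11, 15, 6, 3, 8, 13, 14]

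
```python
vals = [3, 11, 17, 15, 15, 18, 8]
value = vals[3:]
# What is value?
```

vals has length 7. The slice vals[3:] selects indices [3, 4, 5, 6] (3->15, 4->15, 5->18, 6->8), giving [15, 15, 18, 8].

[15, 15, 18, 8]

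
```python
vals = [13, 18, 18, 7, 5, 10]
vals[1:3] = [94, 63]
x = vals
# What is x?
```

vals starts as [13, 18, 18, 7, 5, 10] (length 6). The slice vals[1:3] covers indices [1, 2] with values [18, 18]. Replacing that slice with [94, 63] (same length) produces [13, 94, 63, 7, 5, 10].

[13, 94, 63, 7, 5, 10]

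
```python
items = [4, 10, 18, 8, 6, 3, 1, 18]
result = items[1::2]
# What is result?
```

items has length 8. The slice items[1::2] selects indices [1, 3, 5, 7] (1->10, 3->8, 5->3, 7->18), giving [10, 8, 3, 18].

[10, 8, 3, 18]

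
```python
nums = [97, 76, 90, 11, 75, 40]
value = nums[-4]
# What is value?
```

nums has length 6. Negative index -4 maps to positive index 6 + (-4) = 2. nums[2] = 90.

90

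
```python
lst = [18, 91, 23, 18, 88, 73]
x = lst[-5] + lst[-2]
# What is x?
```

lst has length 6. Negative index -5 maps to positive index 6 + (-5) = 1. lst[1] = 91.
lst has length 6. Negative index -2 maps to positive index 6 + (-2) = 4. lst[4] = 88.
Sum: 91 + 88 = 179.

179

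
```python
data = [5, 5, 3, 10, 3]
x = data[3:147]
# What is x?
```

data has length 5. The slice data[3:147] selects indices [3, 4] (3->10, 4->3), giving [10, 3].

[10, 3]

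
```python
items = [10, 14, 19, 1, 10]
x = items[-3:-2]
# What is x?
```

items has length 5. The slice items[-3:-2] selects indices [2] (2->19), giving [19].

[19]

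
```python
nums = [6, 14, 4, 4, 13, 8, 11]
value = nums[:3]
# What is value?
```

nums has length 7. The slice nums[:3] selects indices [0, 1, 2] (0->6, 1->14, 2->4), giving [6, 14, 4].

[6, 14, 4]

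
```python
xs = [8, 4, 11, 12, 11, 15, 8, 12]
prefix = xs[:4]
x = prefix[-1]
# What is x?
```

xs has length 8. The slice xs[:4] selects indices [0, 1, 2, 3] (0->8, 1->4, 2->11, 3->12), giving [8, 4, 11, 12]. So prefix = [8, 4, 11, 12]. Then prefix[-1] = 12.

12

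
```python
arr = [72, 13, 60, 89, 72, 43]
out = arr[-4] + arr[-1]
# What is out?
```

arr has length 6. Negative index -4 maps to positive index 6 + (-4) = 2. arr[2] = 60.
arr has length 6. Negative index -1 maps to positive index 6 + (-1) = 5. arr[5] = 43.
Sum: 60 + 43 = 103.

103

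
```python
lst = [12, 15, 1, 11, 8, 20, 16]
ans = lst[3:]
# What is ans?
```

lst has length 7. The slice lst[3:] selects indices [3, 4, 5, 6] (3->11, 4->8, 5->20, 6->16), giving [11, 8, 20, 16].

[11, 8, 20, 16]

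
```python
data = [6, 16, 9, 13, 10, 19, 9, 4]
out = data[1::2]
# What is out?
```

data has length 8. The slice data[1::2] selects indices [1, 3, 5, 7] (1->16, 3->13, 5->19, 7->4), giving [16, 13, 19, 4].

[16, 13, 19, 4]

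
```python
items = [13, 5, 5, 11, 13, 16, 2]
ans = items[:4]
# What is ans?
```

items has length 7. The slice items[:4] selects indices [0, 1, 2, 3] (0->13, 1->5, 2->5, 3->11), giving [13, 5, 5, 11].

[13, 5, 5, 11]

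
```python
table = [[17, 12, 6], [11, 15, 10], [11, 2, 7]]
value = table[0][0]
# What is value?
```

table[0] = [17, 12, 6]. Taking column 0 of that row yields 17.

17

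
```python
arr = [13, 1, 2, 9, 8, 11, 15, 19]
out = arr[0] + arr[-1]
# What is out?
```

arr has length 8. arr[0] = 13.
arr has length 8. Negative index -1 maps to positive index 8 + (-1) = 7. arr[7] = 19.
Sum: 13 + 19 = 32.

32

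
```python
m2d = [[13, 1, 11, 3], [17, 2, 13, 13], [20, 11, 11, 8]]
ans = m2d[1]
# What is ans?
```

m2d has 3 rows. Row 1 is [17, 2, 13, 13].

[17, 2, 13, 13]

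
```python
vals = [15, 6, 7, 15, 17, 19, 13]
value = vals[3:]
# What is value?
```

vals has length 7. The slice vals[3:] selects indices [3, 4, 5, 6] (3->15, 4->17, 5->19, 6->13), giving [15, 17, 19, 13].

[15, 17, 19, 13]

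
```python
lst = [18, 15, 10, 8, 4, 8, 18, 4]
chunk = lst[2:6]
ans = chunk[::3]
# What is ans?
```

lst has length 8. The slice lst[2:6] selects indices [2, 3, 4, 5] (2->10, 3->8, 4->4, 5->8), giving [10, 8, 4, 8]. So chunk = [10, 8, 4, 8]. chunk has length 4. The slice chunk[::3] selects indices [0, 3] (0->10, 3->8), giving [10, 8].

[10, 8]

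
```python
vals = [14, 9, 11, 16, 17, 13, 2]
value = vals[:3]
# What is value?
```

vals has length 7. The slice vals[:3] selects indices [0, 1, 2] (0->14, 1->9, 2->11), giving [14, 9, 11].

[14, 9, 11]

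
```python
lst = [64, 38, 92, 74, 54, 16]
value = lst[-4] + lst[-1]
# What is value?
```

lst has length 6. Negative index -4 maps to positive index 6 + (-4) = 2. lst[2] = 92.
lst has length 6. Negative index -1 maps to positive index 6 + (-1) = 5. lst[5] = 16.
Sum: 92 + 16 = 108.

108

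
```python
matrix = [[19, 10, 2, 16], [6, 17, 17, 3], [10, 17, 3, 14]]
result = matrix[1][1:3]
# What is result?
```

matrix[1] = [6, 17, 17, 3]. matrix[1] has length 4. The slice matrix[1][1:3] selects indices [1, 2] (1->17, 2->17), giving [17, 17].

[17, 17]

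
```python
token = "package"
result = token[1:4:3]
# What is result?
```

token has length 7. The slice token[1:4:3] selects indices [1] (1->'a'), giving 'a'.

'a'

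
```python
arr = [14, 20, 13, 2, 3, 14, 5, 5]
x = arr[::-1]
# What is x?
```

arr has length 8. The slice arr[::-1] selects indices [7, 6, 5, 4, 3, 2, 1, 0] (7->5, 6->5, 5->14, 4->3, 3->2, 2->13, 1->20, 0->14), giving [5, 5, 14, 3, 2, 13, 20, 14].

[5, 5, 14, 3, 2, 13, 20, 14]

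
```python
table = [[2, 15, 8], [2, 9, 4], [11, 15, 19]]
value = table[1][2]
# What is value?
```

table[1] = [2, 9, 4]. Taking column 2 of that row yields 4.

4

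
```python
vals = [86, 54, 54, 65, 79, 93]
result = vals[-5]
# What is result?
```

vals has length 6. Negative index -5 maps to positive index 6 + (-5) = 1. vals[1] = 54.

54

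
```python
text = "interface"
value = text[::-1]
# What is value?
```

text has length 9. The slice text[::-1] selects indices [8, 7, 6, 5, 4, 3, 2, 1, 0] (8->'e', 7->'c', 6->'a', 5->'f', 4->'r', 3->'e', 2->'t', 1->'n', 0->'i'), giving 'ecafretni'.

'ecafretni'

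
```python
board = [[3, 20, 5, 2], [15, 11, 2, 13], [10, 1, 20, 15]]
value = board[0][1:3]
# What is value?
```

board[0] = [3, 20, 5, 2]. board[0] has length 4. The slice board[0][1:3] selects indices [1, 2] (1->20, 2->5), giving [20, 5].

[20, 5]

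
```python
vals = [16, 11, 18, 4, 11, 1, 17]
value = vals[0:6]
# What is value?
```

vals has length 7. The slice vals[0:6] selects indices [0, 1, 2, 3, 4, 5] (0->16, 1->11, 2->18, 3->4, 4->11, 5->1), giving [16, 11, 18, 4, 11, 1].

[16, 11, 18, 4, 11, 1]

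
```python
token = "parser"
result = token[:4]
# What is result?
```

token has length 6. The slice token[:4] selects indices [0, 1, 2, 3] (0->'p', 1->'a', 2->'r', 3->'s'), giving 'pars'.

'pars'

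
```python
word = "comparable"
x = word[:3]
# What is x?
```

word has length 10. The slice word[:3] selects indices [0, 1, 2] (0->'c', 1->'o', 2->'m'), giving 'com'.

'com'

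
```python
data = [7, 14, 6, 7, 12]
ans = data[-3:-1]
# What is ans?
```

data has length 5. The slice data[-3:-1] selects indices [2, 3] (2->6, 3->7), giving [6, 7].

[6, 7]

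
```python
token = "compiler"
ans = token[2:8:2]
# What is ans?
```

token has length 8. The slice token[2:8:2] selects indices [2, 4, 6] (2->'m', 4->'i', 6->'e'), giving 'mie'.

'mie'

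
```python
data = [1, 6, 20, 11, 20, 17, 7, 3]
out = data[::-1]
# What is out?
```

data has length 8. The slice data[::-1] selects indices [7, 6, 5, 4, 3, 2, 1, 0] (7->3, 6->7, 5->17, 4->20, 3->11, 2->20, 1->6, 0->1), giving [3, 7, 17, 20, 11, 20, 6, 1].

[3, 7, 17, 20, 11, 20, 6, 1]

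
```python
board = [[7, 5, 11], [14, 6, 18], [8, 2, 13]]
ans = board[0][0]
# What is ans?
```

board[0] = [7, 5, 11]. Taking column 0 of that row yields 7.

7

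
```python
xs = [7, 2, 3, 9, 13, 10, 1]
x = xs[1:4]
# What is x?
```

xs has length 7. The slice xs[1:4] selects indices [1, 2, 3] (1->2, 2->3, 3->9), giving [2, 3, 9].

[2, 3, 9]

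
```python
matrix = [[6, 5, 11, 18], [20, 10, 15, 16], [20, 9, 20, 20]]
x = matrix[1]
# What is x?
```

matrix has 3 rows. Row 1 is [20, 10, 15, 16].

[20, 10, 15, 16]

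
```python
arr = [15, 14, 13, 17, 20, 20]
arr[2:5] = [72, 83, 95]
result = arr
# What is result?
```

arr starts as [15, 14, 13, 17, 20, 20] (length 6). The slice arr[2:5] covers indices [2, 3, 4] with values [13, 17, 20]. Replacing that slice with [72, 83, 95] (same length) produces [15, 14, 72, 83, 95, 20].

[15, 14, 72, 83, 95, 20]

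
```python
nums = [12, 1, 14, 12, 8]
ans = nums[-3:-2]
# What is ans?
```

nums has length 5. The slice nums[-3:-2] selects indices [2] (2->14), giving [14].

[14]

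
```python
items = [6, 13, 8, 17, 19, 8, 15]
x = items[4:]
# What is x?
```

items has length 7. The slice items[4:] selects indices [4, 5, 6] (4->19, 5->8, 6->15), giving [19, 8, 15].

[19, 8, 15]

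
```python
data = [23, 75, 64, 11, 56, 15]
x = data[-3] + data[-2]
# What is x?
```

data has length 6. Negative index -3 maps to positive index 6 + (-3) = 3. data[3] = 11.
data has length 6. Negative index -2 maps to positive index 6 + (-2) = 4. data[4] = 56.
Sum: 11 + 56 = 67.

67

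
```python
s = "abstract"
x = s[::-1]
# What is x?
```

s has length 8. The slice s[::-1] selects indices [7, 6, 5, 4, 3, 2, 1, 0] (7->'t', 6->'c', 5->'a', 4->'r', 3->'t', 2->'s', 1->'b', 0->'a'), giving 'tcartsba'.

'tcartsba'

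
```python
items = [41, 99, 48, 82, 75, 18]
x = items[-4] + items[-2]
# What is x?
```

items has length 6. Negative index -4 maps to positive index 6 + (-4) = 2. items[2] = 48.
items has length 6. Negative index -2 maps to positive index 6 + (-2) = 4. items[4] = 75.
Sum: 48 + 75 = 123.

123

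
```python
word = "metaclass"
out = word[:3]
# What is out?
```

word has length 9. The slice word[:3] selects indices [0, 1, 2] (0->'m', 1->'e', 2->'t'), giving 'met'.

'met'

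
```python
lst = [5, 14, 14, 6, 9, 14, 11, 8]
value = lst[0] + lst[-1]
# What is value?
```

lst has length 8. lst[0] = 5.
lst has length 8. Negative index -1 maps to positive index 8 + (-1) = 7. lst[7] = 8.
Sum: 5 + 8 = 13.

13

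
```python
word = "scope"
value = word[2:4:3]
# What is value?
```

word has length 5. The slice word[2:4:3] selects indices [2] (2->'o'), giving 'o'.

'o'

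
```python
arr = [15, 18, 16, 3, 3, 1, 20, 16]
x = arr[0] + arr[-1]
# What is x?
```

arr has length 8. arr[0] = 15.
arr has length 8. Negative index -1 maps to positive index 8 + (-1) = 7. arr[7] = 16.
Sum: 15 + 16 = 31.

31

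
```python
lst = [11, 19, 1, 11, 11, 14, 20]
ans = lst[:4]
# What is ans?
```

lst has length 7. The slice lst[:4] selects indices [0, 1, 2, 3] (0->11, 1->19, 2->1, 3->11), giving [11, 19, 1, 11].

[11, 19, 1, 11]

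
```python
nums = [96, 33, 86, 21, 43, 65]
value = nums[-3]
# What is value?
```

nums has length 6. Negative index -3 maps to positive index 6 + (-3) = 3. nums[3] = 21.

21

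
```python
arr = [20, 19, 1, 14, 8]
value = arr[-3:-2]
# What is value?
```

arr has length 5. The slice arr[-3:-2] selects indices [2] (2->1), giving [1].

[1]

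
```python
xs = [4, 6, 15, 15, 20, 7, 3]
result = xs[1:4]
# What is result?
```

xs has length 7. The slice xs[1:4] selects indices [1, 2, 3] (1->6, 2->15, 3->15), giving [6, 15, 15].

[6, 15, 15]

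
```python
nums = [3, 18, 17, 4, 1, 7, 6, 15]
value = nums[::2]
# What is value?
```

nums has length 8. The slice nums[::2] selects indices [0, 2, 4, 6] (0->3, 2->17, 4->1, 6->6), giving [3, 17, 1, 6].

[3, 17, 1, 6]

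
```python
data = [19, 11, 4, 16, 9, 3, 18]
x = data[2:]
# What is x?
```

data has length 7. The slice data[2:] selects indices [2, 3, 4, 5, 6] (2->4, 3->16, 4->9, 5->3, 6->18), giving [4, 16, 9, 3, 18].

[4, 16, 9, 3, 18]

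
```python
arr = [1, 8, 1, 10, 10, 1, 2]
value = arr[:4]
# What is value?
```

arr has length 7. The slice arr[:4] selects indices [0, 1, 2, 3] (0->1, 1->8, 2->1, 3->10), giving [1, 8, 1, 10].

[1, 8, 1, 10]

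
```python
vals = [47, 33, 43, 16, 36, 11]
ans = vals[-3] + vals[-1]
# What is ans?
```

vals has length 6. Negative index -3 maps to positive index 6 + (-3) = 3. vals[3] = 16.
vals has length 6. Negative index -1 maps to positive index 6 + (-1) = 5. vals[5] = 11.
Sum: 16 + 11 = 27.

27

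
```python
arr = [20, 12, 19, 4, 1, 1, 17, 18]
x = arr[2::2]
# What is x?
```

arr has length 8. The slice arr[2::2] selects indices [2, 4, 6] (2->19, 4->1, 6->17), giving [19, 1, 17].

[19, 1, 17]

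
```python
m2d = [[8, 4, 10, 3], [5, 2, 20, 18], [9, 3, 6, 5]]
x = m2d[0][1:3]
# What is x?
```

m2d[0] = [8, 4, 10, 3]. m2d[0] has length 4. The slice m2d[0][1:3] selects indices [1, 2] (1->4, 2->10), giving [4, 10].

[4, 10]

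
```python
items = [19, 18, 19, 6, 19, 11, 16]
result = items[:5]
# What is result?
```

items has length 7. The slice items[:5] selects indices [0, 1, 2, 3, 4] (0->19, 1->18, 2->19, 3->6, 4->19), giving [19, 18, 19, 6, 19].

[19, 18, 19, 6, 19]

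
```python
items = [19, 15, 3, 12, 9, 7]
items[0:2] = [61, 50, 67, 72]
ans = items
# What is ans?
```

items starts as [19, 15, 3, 12, 9, 7] (length 6). The slice items[0:2] covers indices [0, 1] with values [19, 15]. Replacing that slice with [61, 50, 67, 72] (different length) produces [61, 50, 67, 72, 3, 12, 9, 7].

[61, 50, 67, 72, 3, 12, 9, 7]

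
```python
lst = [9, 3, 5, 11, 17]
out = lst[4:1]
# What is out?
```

lst has length 5. The slice lst[4:1] resolves to an empty index range, so the result is [].

[]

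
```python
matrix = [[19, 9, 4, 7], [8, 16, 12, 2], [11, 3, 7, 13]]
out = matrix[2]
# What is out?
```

matrix has 3 rows. Row 2 is [11, 3, 7, 13].

[11, 3, 7, 13]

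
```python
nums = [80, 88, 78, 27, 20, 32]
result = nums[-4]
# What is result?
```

nums has length 6. Negative index -4 maps to positive index 6 + (-4) = 2. nums[2] = 78.

78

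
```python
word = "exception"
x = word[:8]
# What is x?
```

word has length 9. The slice word[:8] selects indices [0, 1, 2, 3, 4, 5, 6, 7] (0->'e', 1->'x', 2->'c', 3->'e', 4->'p', 5->'t', 6->'i', 7->'o'), giving 'exceptio'.

'exceptio'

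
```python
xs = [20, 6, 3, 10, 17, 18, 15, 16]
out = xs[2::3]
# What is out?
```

xs has length 8. The slice xs[2::3] selects indices [2, 5] (2->3, 5->18), giving [3, 18].

[3, 18]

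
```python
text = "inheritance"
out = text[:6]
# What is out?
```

text has length 11. The slice text[:6] selects indices [0, 1, 2, 3, 4, 5] (0->'i', 1->'n', 2->'h', 3->'e', 4->'r', 5->'i'), giving 'inheri'.

'inheri'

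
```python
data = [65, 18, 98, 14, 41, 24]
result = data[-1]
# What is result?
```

data has length 6. Negative index -1 maps to positive index 6 + (-1) = 5. data[5] = 24.

24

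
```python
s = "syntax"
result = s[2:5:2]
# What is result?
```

s has length 6. The slice s[2:5:2] selects indices [2, 4] (2->'n', 4->'a'), giving 'na'.

'na'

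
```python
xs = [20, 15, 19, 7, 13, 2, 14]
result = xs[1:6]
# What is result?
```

xs has length 7. The slice xs[1:6] selects indices [1, 2, 3, 4, 5] (1->15, 2->19, 3->7, 4->13, 5->2), giving [15, 19, 7, 13, 2].

[15, 19, 7, 13, 2]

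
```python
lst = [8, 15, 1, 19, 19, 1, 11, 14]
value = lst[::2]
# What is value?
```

lst has length 8. The slice lst[::2] selects indices [0, 2, 4, 6] (0->8, 2->1, 4->19, 6->11), giving [8, 1, 19, 11].

[8, 1, 19, 11]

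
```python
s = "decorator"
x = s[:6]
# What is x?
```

s has length 9. The slice s[:6] selects indices [0, 1, 2, 3, 4, 5] (0->'d', 1->'e', 2->'c', 3->'o', 4->'r', 5->'a'), giving 'decora'.

'decora'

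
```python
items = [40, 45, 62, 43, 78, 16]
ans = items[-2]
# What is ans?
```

items has length 6. Negative index -2 maps to positive index 6 + (-2) = 4. items[4] = 78.

78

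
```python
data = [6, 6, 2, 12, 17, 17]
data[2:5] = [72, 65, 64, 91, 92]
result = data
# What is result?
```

data starts as [6, 6, 2, 12, 17, 17] (length 6). The slice data[2:5] covers indices [2, 3, 4] with values [2, 12, 17]. Replacing that slice with [72, 65, 64, 91, 92] (different length) produces [6, 6, 72, 65, 64, 91, 92, 17].

[6, 6, 72, 65, 64, 91, 92, 17]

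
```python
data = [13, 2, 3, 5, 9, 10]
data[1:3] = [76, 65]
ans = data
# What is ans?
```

data starts as [13, 2, 3, 5, 9, 10] (length 6). The slice data[1:3] covers indices [1, 2] with values [2, 3]. Replacing that slice with [76, 65] (same length) produces [13, 76, 65, 5, 9, 10].

[13, 76, 65, 5, 9, 10]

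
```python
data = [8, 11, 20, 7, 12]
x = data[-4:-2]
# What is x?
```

data has length 5. The slice data[-4:-2] selects indices [1, 2] (1->11, 2->20), giving [11, 20].

[11, 20]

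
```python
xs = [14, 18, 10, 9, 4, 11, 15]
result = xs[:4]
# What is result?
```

xs has length 7. The slice xs[:4] selects indices [0, 1, 2, 3] (0->14, 1->18, 2->10, 3->9), giving [14, 18, 10, 9].

[14, 18, 10, 9]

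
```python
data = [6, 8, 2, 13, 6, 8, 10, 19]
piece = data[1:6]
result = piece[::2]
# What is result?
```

data has length 8. The slice data[1:6] selects indices [1, 2, 3, 4, 5] (1->8, 2->2, 3->13, 4->6, 5->8), giving [8, 2, 13, 6, 8]. So piece = [8, 2, 13, 6, 8]. piece has length 5. The slice piece[::2] selects indices [0, 2, 4] (0->8, 2->13, 4->8), giving [8, 13, 8].

[8, 13, 8]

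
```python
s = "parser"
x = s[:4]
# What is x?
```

s has length 6. The slice s[:4] selects indices [0, 1, 2, 3] (0->'p', 1->'a', 2->'r', 3->'s'), giving 'pars'.

'pars'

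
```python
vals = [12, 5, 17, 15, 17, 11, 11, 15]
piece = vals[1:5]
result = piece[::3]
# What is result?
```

vals has length 8. The slice vals[1:5] selects indices [1, 2, 3, 4] (1->5, 2->17, 3->15, 4->17), giving [5, 17, 15, 17]. So piece = [5, 17, 15, 17]. piece has length 4. The slice piece[::3] selects indices [0, 3] (0->5, 3->17), giving [5, 17].

[5, 17]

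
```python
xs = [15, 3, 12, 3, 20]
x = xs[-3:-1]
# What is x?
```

xs has length 5. The slice xs[-3:-1] selects indices [2, 3] (2->12, 3->3), giving [12, 3].

[12, 3]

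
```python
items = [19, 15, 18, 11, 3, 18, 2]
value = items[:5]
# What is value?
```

items has length 7. The slice items[:5] selects indices [0, 1, 2, 3, 4] (0->19, 1->15, 2->18, 3->11, 4->3), giving [19, 15, 18, 11, 3].

[19, 15, 18, 11, 3]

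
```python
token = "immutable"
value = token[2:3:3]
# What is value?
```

token has length 9. The slice token[2:3:3] selects indices [2] (2->'m'), giving 'm'.

'm'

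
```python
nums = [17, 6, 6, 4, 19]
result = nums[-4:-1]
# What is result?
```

nums has length 5. The slice nums[-4:-1] selects indices [1, 2, 3] (1->6, 2->6, 3->4), giving [6, 6, 4].

[6, 6, 4]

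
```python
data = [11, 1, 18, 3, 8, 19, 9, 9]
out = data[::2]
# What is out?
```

data has length 8. The slice data[::2] selects indices [0, 2, 4, 6] (0->11, 2->18, 4->8, 6->9), giving [11, 18, 8, 9].

[11, 18, 8, 9]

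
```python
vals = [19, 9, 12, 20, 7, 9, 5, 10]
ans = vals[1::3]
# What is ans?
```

vals has length 8. The slice vals[1::3] selects indices [1, 4, 7] (1->9, 4->7, 7->10), giving [9, 7, 10].

[9, 7, 10]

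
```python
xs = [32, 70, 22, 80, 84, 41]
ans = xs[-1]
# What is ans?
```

xs has length 6. Negative index -1 maps to positive index 6 + (-1) = 5. xs[5] = 41.

41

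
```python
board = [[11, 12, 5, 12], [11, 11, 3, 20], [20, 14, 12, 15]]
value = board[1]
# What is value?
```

board has 3 rows. Row 1 is [11, 11, 3, 20].

[11, 11, 3, 20]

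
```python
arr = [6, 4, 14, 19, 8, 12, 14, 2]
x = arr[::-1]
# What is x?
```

arr has length 8. The slice arr[::-1] selects indices [7, 6, 5, 4, 3, 2, 1, 0] (7->2, 6->14, 5->12, 4->8, 3->19, 2->14, 1->4, 0->6), giving [2, 14, 12, 8, 19, 14, 4, 6].

[2, 14, 12, 8, 19, 14, 4, 6]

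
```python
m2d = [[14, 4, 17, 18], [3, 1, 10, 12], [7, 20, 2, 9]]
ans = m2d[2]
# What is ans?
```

m2d has 3 rows. Row 2 is [7, 20, 2, 9].

[7, 20, 2, 9]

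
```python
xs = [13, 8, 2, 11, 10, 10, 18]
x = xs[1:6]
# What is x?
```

xs has length 7. The slice xs[1:6] selects indices [1, 2, 3, 4, 5] (1->8, 2->2, 3->11, 4->10, 5->10), giving [8, 2, 11, 10, 10].

[8, 2, 11, 10, 10]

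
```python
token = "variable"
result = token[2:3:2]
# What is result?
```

token has length 8. The slice token[2:3:2] selects indices [2] (2->'r'), giving 'r'.

'r'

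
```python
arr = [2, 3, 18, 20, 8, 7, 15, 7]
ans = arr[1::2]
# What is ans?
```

arr has length 8. The slice arr[1::2] selects indices [1, 3, 5, 7] (1->3, 3->20, 5->7, 7->7), giving [3, 20, 7, 7].

[3, 20, 7, 7]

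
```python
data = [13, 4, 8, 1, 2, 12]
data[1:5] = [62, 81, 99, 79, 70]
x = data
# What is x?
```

data starts as [13, 4, 8, 1, 2, 12] (length 6). The slice data[1:5] covers indices [1, 2, 3, 4] with values [4, 8, 1, 2]. Replacing that slice with [62, 81, 99, 79, 70] (different length) produces [13, 62, 81, 99, 79, 70, 12].

[13, 62, 81, 99, 79, 70, 12]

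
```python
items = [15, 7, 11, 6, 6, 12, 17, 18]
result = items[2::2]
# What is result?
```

items has length 8. The slice items[2::2] selects indices [2, 4, 6] (2->11, 4->6, 6->17), giving [11, 6, 17].

[11, 6, 17]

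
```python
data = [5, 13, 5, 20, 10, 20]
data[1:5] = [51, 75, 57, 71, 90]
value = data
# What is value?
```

data starts as [5, 13, 5, 20, 10, 20] (length 6). The slice data[1:5] covers indices [1, 2, 3, 4] with values [13, 5, 20, 10]. Replacing that slice with [51, 75, 57, 71, 90] (different length) produces [5, 51, 75, 57, 71, 90, 20].

[5, 51, 75, 57, 71, 90, 20]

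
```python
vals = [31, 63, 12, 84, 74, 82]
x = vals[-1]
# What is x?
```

vals has length 6. Negative index -1 maps to positive index 6 + (-1) = 5. vals[5] = 82.

82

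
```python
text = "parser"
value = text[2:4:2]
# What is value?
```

text has length 6. The slice text[2:4:2] selects indices [2] (2->'r'), giving 'r'.

'r'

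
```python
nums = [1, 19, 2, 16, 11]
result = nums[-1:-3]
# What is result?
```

nums has length 5. The slice nums[-1:-3] resolves to an empty index range, so the result is [].

[]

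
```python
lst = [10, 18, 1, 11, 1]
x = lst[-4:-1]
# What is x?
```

lst has length 5. The slice lst[-4:-1] selects indices [1, 2, 3] (1->18, 2->1, 3->11), giving [18, 1, 11].

[18, 1, 11]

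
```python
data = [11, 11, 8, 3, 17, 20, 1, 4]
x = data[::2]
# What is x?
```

data has length 8. The slice data[::2] selects indices [0, 2, 4, 6] (0->11, 2->8, 4->17, 6->1), giving [11, 8, 17, 1].

[11, 8, 17, 1]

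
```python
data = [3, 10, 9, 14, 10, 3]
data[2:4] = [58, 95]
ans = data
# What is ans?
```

data starts as [3, 10, 9, 14, 10, 3] (length 6). The slice data[2:4] covers indices [2, 3] with values [9, 14]. Replacing that slice with [58, 95] (same length) produces [3, 10, 58, 95, 10, 3].

[3, 10, 58, 95, 10, 3]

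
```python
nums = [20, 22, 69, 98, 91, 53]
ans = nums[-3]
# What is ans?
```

nums has length 6. Negative index -3 maps to positive index 6 + (-3) = 3. nums[3] = 98.

98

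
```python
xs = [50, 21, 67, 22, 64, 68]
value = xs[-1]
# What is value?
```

xs has length 6. Negative index -1 maps to positive index 6 + (-1) = 5. xs[5] = 68.

68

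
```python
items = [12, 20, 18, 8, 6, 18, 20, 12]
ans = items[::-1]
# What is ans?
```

items has length 8. The slice items[::-1] selects indices [7, 6, 5, 4, 3, 2, 1, 0] (7->12, 6->20, 5->18, 4->6, 3->8, 2->18, 1->20, 0->12), giving [12, 20, 18, 6, 8, 18, 20, 12].

[12, 20, 18, 6, 8, 18, 20, 12]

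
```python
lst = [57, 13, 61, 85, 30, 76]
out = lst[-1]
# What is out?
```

lst has length 6. Negative index -1 maps to positive index 6 + (-1) = 5. lst[5] = 76.

76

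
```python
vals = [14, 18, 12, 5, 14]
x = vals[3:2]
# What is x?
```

vals has length 5. The slice vals[3:2] resolves to an empty index range, so the result is [].

[]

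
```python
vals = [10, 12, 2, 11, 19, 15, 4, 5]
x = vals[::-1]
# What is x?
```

vals has length 8. The slice vals[::-1] selects indices [7, 6, 5, 4, 3, 2, 1, 0] (7->5, 6->4, 5->15, 4->19, 3->11, 2->2, 1->12, 0->10), giving [5, 4, 15, 19, 11, 2, 12, 10].

[5, 4, 15, 19, 11, 2, 12, 10]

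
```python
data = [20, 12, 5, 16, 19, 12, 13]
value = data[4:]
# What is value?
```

data has length 7. The slice data[4:] selects indices [4, 5, 6] (4->19, 5->12, 6->13), giving [19, 12, 13].

[19, 12, 13]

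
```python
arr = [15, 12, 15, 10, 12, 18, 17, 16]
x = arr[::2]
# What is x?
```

arr has length 8. The slice arr[::2] selects indices [0, 2, 4, 6] (0->15, 2->15, 4->12, 6->17), giving [15, 15, 12, 17].

[15, 15, 12, 17]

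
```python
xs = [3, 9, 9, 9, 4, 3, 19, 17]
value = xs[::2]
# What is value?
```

xs has length 8. The slice xs[::2] selects indices [0, 2, 4, 6] (0->3, 2->9, 4->4, 6->19), giving [3, 9, 4, 19].

[3, 9, 4, 19]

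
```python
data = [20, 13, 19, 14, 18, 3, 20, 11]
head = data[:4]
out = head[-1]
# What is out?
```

data has length 8. The slice data[:4] selects indices [0, 1, 2, 3] (0->20, 1->13, 2->19, 3->14), giving [20, 13, 19, 14]. So head = [20, 13, 19, 14]. Then head[-1] = 14.

14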